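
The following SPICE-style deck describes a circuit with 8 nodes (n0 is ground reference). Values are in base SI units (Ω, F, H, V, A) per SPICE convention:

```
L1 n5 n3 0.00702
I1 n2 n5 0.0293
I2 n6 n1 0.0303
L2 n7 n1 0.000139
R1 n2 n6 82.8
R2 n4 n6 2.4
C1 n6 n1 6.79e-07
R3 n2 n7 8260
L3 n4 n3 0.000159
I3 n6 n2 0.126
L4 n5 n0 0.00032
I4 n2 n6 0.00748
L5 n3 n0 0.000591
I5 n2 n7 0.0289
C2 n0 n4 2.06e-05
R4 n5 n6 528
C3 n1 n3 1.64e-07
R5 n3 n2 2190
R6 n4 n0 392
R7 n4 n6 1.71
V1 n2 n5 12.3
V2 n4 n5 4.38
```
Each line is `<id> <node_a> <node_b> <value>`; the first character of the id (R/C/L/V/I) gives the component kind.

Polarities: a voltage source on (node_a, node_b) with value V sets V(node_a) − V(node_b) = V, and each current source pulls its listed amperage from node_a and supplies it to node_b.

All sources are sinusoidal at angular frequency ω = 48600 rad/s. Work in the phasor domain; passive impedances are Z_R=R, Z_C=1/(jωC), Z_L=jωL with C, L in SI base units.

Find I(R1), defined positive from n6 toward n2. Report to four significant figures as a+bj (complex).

Element admittances at ω=48600 rad/s:
  Y(L1) = 0.000-0.002931j S between n5,n3
  I1: injects 0.0293 A into n5 (from n2)
  I2: injects 0.0303 A into n1 (from n6)
  Y(L2) = 0.000-0.1480j S between n7,n1
  Y(R1) = 0.01208+0.000j S between n2,n6
  Y(R2) = 0.4167+0.000j S between n4,n6
  Y(C1) = 0.000+0.03300j S between n6,n1
  Y(R3) = 0.0001211+0.000j S between n2,n7
  Y(L3) = 0.000-0.1294j S between n4,n3
  I3: injects 0.126 A into n2 (from n6)
  Y(L4) = 0.000-0.06430j S between n5,n0
  I4: injects 0.00748 A into n6 (from n2)
  Y(L5) = 0.000-0.03482j S between n3,n0
  I5: injects 0.0289 A into n7 (from n2)
  Y(C2) = 0.000+1.001j S between n0,n4
  Y(R4) = 0.001894+0.000j S between n5,n6
  Y(C3) = 0.000+0.007970j S between n1,n3
  Y(R5) = 0.0004566+0.000j S between n3,n2
  Y(R6) = 0.002551+0.000j S between n4,n0
  Y(R7) = 0.5848+0.000j S between n4,n6
  V1: constraint V(n2)−V(n5) = 12.3
  V2: constraint V(n4)−V(n5) = 4.38
Assemble and solve the 9×9 MNA system:
  V(n1)=-0.3220-1.447j  V(n2)=7.607+0.002772j  V(n3)=-0.3242+0.09751j  V(n4)=-0.3127+0.002772j  V(n5)=-4.693+0.002772j  V(n6)=-0.3261+0.002904j  V(n7)=-0.3230-1.245j
  i(V1)=-0.04008-0.0001063j  i(V2)=0.002406+0.3147j

-0.09581+1.591e-06j A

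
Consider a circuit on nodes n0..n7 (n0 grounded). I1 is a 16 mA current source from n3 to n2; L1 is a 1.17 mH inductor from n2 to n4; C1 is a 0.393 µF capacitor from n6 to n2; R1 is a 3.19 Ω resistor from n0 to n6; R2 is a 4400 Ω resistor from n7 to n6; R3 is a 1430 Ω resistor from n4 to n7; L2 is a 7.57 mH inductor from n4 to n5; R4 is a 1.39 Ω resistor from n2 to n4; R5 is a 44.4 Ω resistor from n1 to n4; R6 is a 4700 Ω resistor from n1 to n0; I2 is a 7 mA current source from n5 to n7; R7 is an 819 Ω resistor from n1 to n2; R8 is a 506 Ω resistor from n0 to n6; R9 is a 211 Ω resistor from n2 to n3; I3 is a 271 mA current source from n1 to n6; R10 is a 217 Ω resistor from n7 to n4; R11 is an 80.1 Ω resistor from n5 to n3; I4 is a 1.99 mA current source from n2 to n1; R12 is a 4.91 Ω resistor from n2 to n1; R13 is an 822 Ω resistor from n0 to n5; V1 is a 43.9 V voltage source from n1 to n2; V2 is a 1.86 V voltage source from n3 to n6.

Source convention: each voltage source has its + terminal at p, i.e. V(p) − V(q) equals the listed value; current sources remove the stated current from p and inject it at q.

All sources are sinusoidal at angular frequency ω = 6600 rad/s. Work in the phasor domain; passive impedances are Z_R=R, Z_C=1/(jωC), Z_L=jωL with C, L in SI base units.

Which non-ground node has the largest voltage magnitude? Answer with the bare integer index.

1

Element admittances at ω=6600 rad/s:
  I1: injects 0.016 A into n2 (from n3)
  Y(L1) = 0.000-0.1295j S between n2,n4
  Y(C1) = 0.000+0.002594j S between n6,n2
  Y(R1) = 0.3135+0.000j S between n0,n6
  Y(R2) = 0.0002273+0.000j S between n7,n6
  Y(R3) = 0.0006993+0.000j S between n4,n7
  Y(L2) = 0.000-0.02002j S between n4,n5
  Y(R4) = 0.7194+0.000j S between n2,n4
  Y(R5) = 0.02252+0.000j S between n1,n4
  Y(R6) = 0.0002128+0.000j S between n1,n0
  I2: injects 0.007 A into n7 (from n5)
  Y(R7) = 0.001221+0.000j S between n1,n2
  Y(R8) = 0.001976+0.000j S between n0,n6
  Y(R9) = 0.004739+0.000j S between n2,n3
  I3: injects 0.271 A into n6 (from n1)
  Y(R10) = 0.004608+0.000j S between n7,n4
  Y(R11) = 0.01248+0.000j S between n5,n3
  I4: injects 0.00199 A into n1 (from n2)
  Y(R12) = 0.2037+0.000j S between n2,n1
  Y(R13) = 0.001217+0.000j S between n0,n5
  V1: constraint V(n1)−V(n2) = 43.9
  V2: constraint V(n3)−V(n6) = 1.86
Assemble and solve the 9×9 MNA system:
  V(n1)=27.53-4.261j  V(n2)=-16.37-4.261j  V(n3)=1.886-0.01521j  V(n4)=-14.82-4.076j  V(n5)=-11.60+4.689j  V(n6)=0.02615-0.01521j  V(n7)=-12.94-3.909j
  i(V1)=-10.22+0.005072j  i(V2)=-0.2708+0.03860j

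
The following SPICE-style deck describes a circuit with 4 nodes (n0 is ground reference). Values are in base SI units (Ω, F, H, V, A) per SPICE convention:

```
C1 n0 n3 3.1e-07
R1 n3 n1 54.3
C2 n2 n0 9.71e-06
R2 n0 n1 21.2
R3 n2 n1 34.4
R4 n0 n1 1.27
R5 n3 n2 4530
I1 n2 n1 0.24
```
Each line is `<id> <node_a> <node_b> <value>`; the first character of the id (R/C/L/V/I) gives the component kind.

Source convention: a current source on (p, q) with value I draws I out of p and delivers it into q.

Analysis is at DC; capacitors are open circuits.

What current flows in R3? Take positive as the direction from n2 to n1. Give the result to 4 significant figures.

-0.2382 A

Element admittances at DC:
  Y(C1) = 0.000 S between n0,n3
  Y(R1) = 0.01842 S between n3,n1
  Y(C2) = 0.000 S between n2,n0
  Y(R2) = 0.04717 S between n0,n1
  Y(R3) = 0.02907 S between n2,n1
  Y(R4) = 0.7874 S between n0,n1
  Y(R5) = 0.0002208 S between n3,n2
  I1: injects 0.24 A into n1 (from n2)
Assemble and solve the 3×3 MNA system:
  V(n1)=0.000  V(n2)=-8.195  V(n3)=-0.09706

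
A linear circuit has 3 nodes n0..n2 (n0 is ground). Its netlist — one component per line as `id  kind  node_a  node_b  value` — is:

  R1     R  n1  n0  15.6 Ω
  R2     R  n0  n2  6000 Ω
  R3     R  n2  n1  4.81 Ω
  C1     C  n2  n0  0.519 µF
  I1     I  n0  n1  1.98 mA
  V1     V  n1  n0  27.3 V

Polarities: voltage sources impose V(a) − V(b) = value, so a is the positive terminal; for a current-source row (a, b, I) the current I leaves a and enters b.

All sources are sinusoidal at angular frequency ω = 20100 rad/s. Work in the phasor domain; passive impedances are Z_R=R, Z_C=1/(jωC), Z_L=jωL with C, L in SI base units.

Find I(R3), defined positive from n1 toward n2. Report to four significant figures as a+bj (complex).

MNA unknowns: 2 node voltages V₁..V_2 plus 1 source current (V1)
R1: Y=0.06410+0.000j on G[1,0]
R2: Y=0.0001667+0.000j on G[0,2]
R3: Y=0.2079+0.000j on G[2,1]
C1: Y=0.000+0.01043j on G[2,0]
I1: z[0]−=0.00198, z[1]+=0.00198
V1: row V1−V0=27.3, i_V1 at 1,0
solve → V1=27.30+0.000j, V2=27.21-1.364j
aux → i_V1=-1.767-0.2836j

0.01877+0.2836j A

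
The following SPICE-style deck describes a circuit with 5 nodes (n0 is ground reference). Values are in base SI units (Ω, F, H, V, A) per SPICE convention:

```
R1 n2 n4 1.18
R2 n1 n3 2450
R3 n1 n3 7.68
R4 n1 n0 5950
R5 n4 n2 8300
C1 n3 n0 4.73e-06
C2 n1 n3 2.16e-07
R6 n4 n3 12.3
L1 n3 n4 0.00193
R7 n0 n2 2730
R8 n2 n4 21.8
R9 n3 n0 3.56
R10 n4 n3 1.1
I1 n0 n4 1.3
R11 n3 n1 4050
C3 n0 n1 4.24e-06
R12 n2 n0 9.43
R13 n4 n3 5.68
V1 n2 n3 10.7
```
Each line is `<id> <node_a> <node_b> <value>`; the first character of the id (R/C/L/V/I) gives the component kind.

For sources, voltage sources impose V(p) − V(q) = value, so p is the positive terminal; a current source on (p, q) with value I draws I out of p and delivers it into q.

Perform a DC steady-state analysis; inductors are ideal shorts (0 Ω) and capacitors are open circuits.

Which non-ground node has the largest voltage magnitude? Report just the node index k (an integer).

2

MNA unknowns: 4 node voltages V₁..V_4 plus 2 source currents (L1, V1)
R1: Y=0.8475 on G[2,4]
R2: Y=0.0004082 on G[1,3]
R3: Y=0.1302 on G[1,3]
R4: Y=0.0001681 on G[1,0]
R5: Y=0.0001205 on G[4,2]
C1: Y=0.000 on G[3,0]
C2: Y=0.000 on G[1,3]
R6: Y=0.08130 on G[4,3]
L1: row V3−V4=0, i_L1 at 3,4
R7: Y=0.0003663 on G[0,2]
R8: Y=0.04587 on G[2,4]
R9: Y=0.2809 on G[3,0]
R10: Y=0.9091 on G[4,3]
I1: z[0]−=1.3, z[4]+=1.3
R11: Y=0.0002469 on G[3,1]
C3: Y=0.000 on G[0,1]
R12: Y=0.1060 on G[2,0]
R13: Y=0.1761 on G[4,3]
V1: row V2−V3=10.7, i_V1 at 2,3
solve → V1=0.4160, V2=11.12, V3=0.4166, V4=0.4166
aux → i_L1=-10.86, i_V1=-10.74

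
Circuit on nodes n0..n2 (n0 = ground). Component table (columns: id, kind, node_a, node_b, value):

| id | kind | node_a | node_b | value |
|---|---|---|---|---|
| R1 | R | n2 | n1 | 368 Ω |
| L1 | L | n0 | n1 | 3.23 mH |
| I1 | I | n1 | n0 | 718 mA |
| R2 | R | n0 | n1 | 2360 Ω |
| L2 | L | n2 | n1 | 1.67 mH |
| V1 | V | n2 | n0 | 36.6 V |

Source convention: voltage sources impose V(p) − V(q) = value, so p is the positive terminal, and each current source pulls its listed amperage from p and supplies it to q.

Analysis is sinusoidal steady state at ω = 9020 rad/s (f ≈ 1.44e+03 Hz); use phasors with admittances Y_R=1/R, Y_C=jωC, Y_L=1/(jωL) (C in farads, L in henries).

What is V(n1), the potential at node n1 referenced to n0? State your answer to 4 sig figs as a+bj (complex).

23.91-6.888j V

MNA unknowns: 2 node voltages V₁..V_2 plus 1 source current (V1)
R1: Y=0.002717+0.000j on G[2,1]
L1: Y=0.000-0.03432j on G[0,1]
I1: z[1]−=0.718, z[0]+=0.718
R2: Y=0.0004237+0.000j on G[0,1]
L2: Y=0.000-0.06639j on G[2,1]
V1: row V2−V0=36.6, i_V1 at 2,0
solve → V1=23.91-6.888j, V2=36.60+0.000j
aux → i_V1=-0.4917+0.8236j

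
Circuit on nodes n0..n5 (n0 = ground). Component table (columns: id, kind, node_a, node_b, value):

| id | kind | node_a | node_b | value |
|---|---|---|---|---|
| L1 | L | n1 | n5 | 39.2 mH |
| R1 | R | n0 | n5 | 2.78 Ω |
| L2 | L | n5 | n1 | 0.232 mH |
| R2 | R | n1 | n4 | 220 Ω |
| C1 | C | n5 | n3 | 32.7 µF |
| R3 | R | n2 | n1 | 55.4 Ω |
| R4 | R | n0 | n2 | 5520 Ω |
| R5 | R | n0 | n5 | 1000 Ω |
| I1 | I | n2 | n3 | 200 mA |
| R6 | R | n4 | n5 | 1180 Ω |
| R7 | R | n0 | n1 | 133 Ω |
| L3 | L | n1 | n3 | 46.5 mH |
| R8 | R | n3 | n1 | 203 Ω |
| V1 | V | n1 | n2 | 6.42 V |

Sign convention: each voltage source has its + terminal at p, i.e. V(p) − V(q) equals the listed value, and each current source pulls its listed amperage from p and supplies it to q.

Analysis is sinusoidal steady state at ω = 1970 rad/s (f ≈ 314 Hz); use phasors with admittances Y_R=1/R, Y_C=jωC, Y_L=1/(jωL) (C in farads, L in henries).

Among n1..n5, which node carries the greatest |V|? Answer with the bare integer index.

2

MNA unknowns: 5 node voltages V₁..V_5 plus 1 source current (V1)
L1: Y=0.000-0.01295j on G[1,5]
R1: Y=0.3597+0.000j on G[0,5]
L2: Y=0.000-2.188j on G[5,1]
R2: Y=0.004545+0.000j on G[1,4]
C1: Y=0.000+0.06442j on G[5,3]
R3: Y=0.01805+0.000j on G[2,1]
R4: Y=0.0001812+0.000j on G[0,2]
R5: Y=0.001000+0.000j on G[0,5]
I1: z[2]−=0.2, z[3]+=0.2
R6: Y=0.0008475+0.000j on G[4,5]
R7: Y=0.007519+0.000j on G[0,1]
L3: Y=0.000-0.01092j on G[1,3]
R8: Y=0.004926+0.000j on G[3,1]
V1: row V1−V2=6.42, i_V1 at 1,2
solve → V1=0.01215-0.1052j, V2=-6.408-0.1052j, V3=0.3307-3.685j, V4=0.01071-0.08830j, V5=0.002965+0.002245j
aux → i_V1=0.08295-1.905e-05j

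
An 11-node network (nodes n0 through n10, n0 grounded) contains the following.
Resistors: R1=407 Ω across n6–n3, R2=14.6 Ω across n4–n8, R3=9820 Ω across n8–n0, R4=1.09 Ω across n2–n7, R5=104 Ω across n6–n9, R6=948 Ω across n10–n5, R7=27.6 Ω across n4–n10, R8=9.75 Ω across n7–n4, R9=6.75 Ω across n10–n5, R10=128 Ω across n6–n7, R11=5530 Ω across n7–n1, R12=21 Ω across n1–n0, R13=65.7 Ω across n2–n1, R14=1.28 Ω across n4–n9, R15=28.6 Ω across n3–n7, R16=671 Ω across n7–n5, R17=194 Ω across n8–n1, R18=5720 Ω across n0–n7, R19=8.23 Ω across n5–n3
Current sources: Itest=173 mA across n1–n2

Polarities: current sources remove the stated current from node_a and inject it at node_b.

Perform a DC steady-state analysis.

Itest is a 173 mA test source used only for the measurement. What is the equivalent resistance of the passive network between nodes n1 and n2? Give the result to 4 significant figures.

R_eq = 49.41 Ω

Apply KCL at each of the 10 non-ground nodes and solve the resulting linear system.
Node n1: branches {R11, R12, R13, R17, Itest} → V_1 = -0.04716
Node n2: branches {R4, R13, Itest} → V_2 = 8.500
Node n3: branches {R1, R15, R19} → V_3 = 8.323
Node n4: branches {R2, R7, R8, R14} → V_4 = 8.125
Node n5: branches {R6, R9, R16, R19} → V_5 = 8.286
Node n6: branches {R1, R5, R10} → V_6 = 8.279
Node n7: branches {R4, R8, R10, R11, R15, R16, R18} → V_7 = 8.453
Node n8: branches {R2, R3, R17} → V_8 = 7.542
Node n9: branches {R5, R14} → V_9 = 8.127
Node n10: branches {R6, R7, R9} → V_10 = 8.255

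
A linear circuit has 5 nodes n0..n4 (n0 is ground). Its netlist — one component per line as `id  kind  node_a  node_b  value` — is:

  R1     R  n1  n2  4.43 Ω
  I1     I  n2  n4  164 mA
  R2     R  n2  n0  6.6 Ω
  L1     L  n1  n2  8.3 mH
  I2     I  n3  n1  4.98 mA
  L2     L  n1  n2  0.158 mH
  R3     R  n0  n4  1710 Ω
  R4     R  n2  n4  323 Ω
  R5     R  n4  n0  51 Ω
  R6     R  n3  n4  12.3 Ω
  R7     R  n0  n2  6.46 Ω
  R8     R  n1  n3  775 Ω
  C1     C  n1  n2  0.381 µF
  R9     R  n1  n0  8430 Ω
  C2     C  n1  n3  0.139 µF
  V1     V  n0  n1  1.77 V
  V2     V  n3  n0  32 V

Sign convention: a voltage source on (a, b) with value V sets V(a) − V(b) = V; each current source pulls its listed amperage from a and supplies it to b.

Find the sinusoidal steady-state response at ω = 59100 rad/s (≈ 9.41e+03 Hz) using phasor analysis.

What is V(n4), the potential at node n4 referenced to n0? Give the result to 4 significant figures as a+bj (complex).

Element admittances at ω=59100 rad/s:
  Y(R1) = 0.2257+0.000j S between n1,n2
  I1: injects 0.164 A into n4 (from n2)
  Y(R2) = 0.1515+0.000j S between n2,n0
  Y(L1) = 0.000-0.002039j S between n1,n2
  I2: injects 0.00498 A into n1 (from n3)
  Y(L2) = 0.000-0.1071j S between n1,n2
  Y(R3) = 0.0005848+0.000j S between n0,n4
  Y(R4) = 0.003096+0.000j S between n2,n4
  Y(R5) = 0.01961+0.000j S between n4,n0
  Y(R6) = 0.08130+0.000j S between n3,n4
  Y(R7) = 0.1548+0.000j S between n0,n2
  Y(R8) = 0.001290+0.000j S between n1,n3
  Y(C1) = 0.000+0.02252j S between n1,n2
  Y(R9) = 0.0001186+0.000j S between n1,n0
  Y(C2) = 0.000+0.008215j S between n1,n3
  V1: constraint V(n0)−V(n1) = 1.77
  V2: constraint V(n3)−V(n0) = 32
Assemble and solve the 6×6 MNA system:
  V(n1)=-1.770+0.000j  V(n2)=-0.9225+0.1372j  V(n3)=32.00+0.000j  V(n4)=26.42+0.004061j
  i(V1)=-0.2520-0.2350j  i(V2)=-0.5026-0.2771j

26.42+0.004061j V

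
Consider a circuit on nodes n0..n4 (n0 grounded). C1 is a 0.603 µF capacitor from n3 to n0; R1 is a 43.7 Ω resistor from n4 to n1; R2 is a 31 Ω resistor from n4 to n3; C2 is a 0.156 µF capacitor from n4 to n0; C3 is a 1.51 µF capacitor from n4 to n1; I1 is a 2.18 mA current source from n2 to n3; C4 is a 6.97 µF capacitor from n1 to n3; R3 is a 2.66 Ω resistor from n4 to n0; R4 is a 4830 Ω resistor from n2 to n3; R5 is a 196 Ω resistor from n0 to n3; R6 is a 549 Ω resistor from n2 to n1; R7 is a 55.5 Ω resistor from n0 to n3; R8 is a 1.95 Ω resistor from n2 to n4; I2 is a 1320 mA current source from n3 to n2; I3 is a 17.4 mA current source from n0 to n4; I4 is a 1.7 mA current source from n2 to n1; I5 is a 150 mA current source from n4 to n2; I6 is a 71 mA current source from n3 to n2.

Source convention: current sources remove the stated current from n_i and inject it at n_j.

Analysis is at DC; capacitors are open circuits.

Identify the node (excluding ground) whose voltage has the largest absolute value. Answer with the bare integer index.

Element admittances at DC:
  Y(C1) = 0.000 S between n3,n0
  Y(R1) = 0.02288 S between n4,n1
  Y(R2) = 0.03226 S between n4,n3
  Y(C2) = 0.000 S between n4,n0
  Y(C3) = 0.000 S between n4,n1
  I1: injects 0.00218 A into n3 (from n2)
  Y(C4) = 0.000 S between n1,n3
  Y(R3) = 0.3759 S between n4,n0
  Y(R4) = 0.0002070 S between n2,n3
  Y(R5) = 0.005102 S between n0,n3
  Y(R6) = 0.001821 S between n2,n1
  Y(R7) = 0.01802 S between n0,n3
  Y(R8) = 0.5128 S between n2,n4
  I2: injects 1.32 A into n2 (from n3)
  I3: injects 0.0174 A into n4 (from n0)
  I4: injects 0.0017 A into n1 (from n2)
  I5: injects 0.15 A into n2 (from n4)
  I6: injects 0.071 A into n2 (from n3)
Assemble and solve the 4×4 MNA system:
  V(n1)=1.816  V(n2)=4.504  V(n3)=-24.08  V(n4)=1.527

3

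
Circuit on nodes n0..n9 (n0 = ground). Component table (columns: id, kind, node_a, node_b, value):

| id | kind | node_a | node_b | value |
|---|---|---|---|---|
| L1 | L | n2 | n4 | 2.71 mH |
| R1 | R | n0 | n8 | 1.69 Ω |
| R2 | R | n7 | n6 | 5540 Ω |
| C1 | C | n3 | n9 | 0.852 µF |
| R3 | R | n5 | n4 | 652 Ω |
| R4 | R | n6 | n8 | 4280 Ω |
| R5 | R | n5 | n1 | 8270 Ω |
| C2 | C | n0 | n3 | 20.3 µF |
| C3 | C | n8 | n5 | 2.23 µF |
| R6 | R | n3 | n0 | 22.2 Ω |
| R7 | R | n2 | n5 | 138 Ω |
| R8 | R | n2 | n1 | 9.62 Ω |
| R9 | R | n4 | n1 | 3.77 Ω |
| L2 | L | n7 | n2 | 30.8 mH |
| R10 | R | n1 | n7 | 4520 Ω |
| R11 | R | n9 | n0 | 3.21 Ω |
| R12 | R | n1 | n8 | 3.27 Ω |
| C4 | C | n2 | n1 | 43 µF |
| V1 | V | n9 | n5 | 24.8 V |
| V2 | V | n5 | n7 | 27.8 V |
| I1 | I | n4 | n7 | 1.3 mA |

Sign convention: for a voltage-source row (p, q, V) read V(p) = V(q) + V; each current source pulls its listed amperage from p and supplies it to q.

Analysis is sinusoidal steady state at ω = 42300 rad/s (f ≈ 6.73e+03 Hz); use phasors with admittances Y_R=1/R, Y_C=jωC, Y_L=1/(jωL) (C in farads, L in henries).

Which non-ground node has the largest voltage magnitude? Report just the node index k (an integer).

Apply KCL at each of the 9 non-ground nodes and solve the resulting linear system.
Node n1: branches {R5, R8, R9, R10, R12, C4} → V_1 = -2.172-2.594j
Node n2: branches {L1, R7, R8, L2, C4} → V_2 = -2.125-2.518j
Node n3: branches {C1, C2, R6} → V_3 = 0.1347+0.2156j
Node n4: branches {L1, R3, R9, I1} → V_4 = -2.285-2.554j
Node n5: branches {R3, R5, C3, R7, V1, V2} → V_5 = -21.19+5.185j
Node n6: branches {R2, R4} → V_6 = -22.25+0.6003j
Node n7: branches {R2, L2, R10, V2, I1} → V_7 = -48.99+5.185j
Node n8: branches {R1, R4, C3, R12} → V_8 = -1.600-2.941j
Node n9: branches {C1, R11, V1} → V_9 = 3.613+5.185j
Source currents: i(V1)=-0.9465-1.741j, i(V2)=-0.01057+0.03852j

7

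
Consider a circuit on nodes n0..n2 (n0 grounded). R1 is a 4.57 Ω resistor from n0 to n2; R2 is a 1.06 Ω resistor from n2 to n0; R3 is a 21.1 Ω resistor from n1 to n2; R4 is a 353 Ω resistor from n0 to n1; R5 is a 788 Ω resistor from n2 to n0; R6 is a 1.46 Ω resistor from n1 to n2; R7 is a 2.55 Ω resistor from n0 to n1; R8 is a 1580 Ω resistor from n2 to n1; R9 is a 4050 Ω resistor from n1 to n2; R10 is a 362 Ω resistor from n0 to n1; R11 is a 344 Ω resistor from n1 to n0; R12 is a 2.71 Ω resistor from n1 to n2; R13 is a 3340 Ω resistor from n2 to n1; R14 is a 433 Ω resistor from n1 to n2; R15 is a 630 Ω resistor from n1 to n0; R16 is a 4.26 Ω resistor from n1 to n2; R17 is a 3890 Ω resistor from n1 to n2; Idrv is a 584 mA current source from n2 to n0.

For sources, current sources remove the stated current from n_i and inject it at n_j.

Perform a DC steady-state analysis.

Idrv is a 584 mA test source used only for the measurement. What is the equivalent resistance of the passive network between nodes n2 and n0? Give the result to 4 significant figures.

R_eq = 0.6790 Ω

Element admittances at DC:
  Y(R1) = 0.2188 S between n0,n2
  Y(R2) = 0.9434 S between n2,n0
  Y(R3) = 0.04739 S between n1,n2
  Y(R4) = 0.002833 S between n0,n1
  Y(R5) = 0.001269 S between n2,n0
  Y(R6) = 0.6849 S between n1,n2
  Y(R7) = 0.3922 S between n0,n1
  Y(R8) = 0.0006329 S between n2,n1
  Y(R9) = 0.0002469 S between n1,n2
  Y(R10) = 0.002762 S between n0,n1
  Y(R11) = 0.002907 S between n1,n0
  Y(R12) = 0.3690 S between n1,n2
  Y(R13) = 0.0002994 S between n2,n1
  Y(R14) = 0.002309 S between n1,n2
  Y(R15) = 0.001587 S between n1,n0
  Y(R16) = 0.2347 S between n1,n2
  Y(R17) = 0.0002571 S between n1,n2
  Idrv: injects 0.584 A into n0 (from n2)
Assemble and solve the 2×2 MNA system:
  V(n1)=-0.3050  V(n2)=-0.3965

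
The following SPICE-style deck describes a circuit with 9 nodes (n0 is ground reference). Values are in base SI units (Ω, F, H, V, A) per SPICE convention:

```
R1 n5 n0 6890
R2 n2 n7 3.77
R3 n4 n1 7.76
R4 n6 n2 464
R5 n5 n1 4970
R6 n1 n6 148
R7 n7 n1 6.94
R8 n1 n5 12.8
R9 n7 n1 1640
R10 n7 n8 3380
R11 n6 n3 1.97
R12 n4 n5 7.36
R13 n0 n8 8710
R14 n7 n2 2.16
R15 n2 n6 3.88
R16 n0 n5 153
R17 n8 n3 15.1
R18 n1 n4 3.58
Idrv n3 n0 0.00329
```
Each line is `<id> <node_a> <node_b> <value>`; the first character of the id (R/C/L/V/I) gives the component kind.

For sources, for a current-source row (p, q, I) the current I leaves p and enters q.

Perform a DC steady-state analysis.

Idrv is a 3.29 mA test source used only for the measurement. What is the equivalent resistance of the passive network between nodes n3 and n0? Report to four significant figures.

R_eq = 165.2 Ω

MNA unknowns: 8 node voltages V₁..V_8
R1: Y=0.0001451 on G[5,0]
R2: Y=0.2653 on G[2,7]
R3: Y=0.1289 on G[4,1]
R4: Y=0.002155 on G[6,2]
R5: Y=0.0002012 on G[5,1]
R6: Y=0.006757 on G[1,6]
R7: Y=0.1441 on G[7,1]
R8: Y=0.07812 on G[1,5]
R9: Y=0.0006098 on G[7,1]
R10: Y=0.0002959 on G[7,8]
R11: Y=0.5076 on G[6,3]
R12: Y=0.1359 on G[4,5]
R13: Y=0.0001148 on G[0,8]
R14: Y=0.4630 on G[7,2]
R15: Y=0.2577 on G[2,6]
R16: Y=0.006536 on G[0,5]
R17: Y=0.06623 on G[8,3]
R18: Y=0.2793 on G[1,4]
Idrv: z[3]−=0.00329, z[0]+=0.00329
solve → V1=-0.5010, V2=-0.5257, V3=-0.5435, V4=-0.4965, V5=-0.4831, V6=-0.5372, V7=-0.5216, V8=-0.5425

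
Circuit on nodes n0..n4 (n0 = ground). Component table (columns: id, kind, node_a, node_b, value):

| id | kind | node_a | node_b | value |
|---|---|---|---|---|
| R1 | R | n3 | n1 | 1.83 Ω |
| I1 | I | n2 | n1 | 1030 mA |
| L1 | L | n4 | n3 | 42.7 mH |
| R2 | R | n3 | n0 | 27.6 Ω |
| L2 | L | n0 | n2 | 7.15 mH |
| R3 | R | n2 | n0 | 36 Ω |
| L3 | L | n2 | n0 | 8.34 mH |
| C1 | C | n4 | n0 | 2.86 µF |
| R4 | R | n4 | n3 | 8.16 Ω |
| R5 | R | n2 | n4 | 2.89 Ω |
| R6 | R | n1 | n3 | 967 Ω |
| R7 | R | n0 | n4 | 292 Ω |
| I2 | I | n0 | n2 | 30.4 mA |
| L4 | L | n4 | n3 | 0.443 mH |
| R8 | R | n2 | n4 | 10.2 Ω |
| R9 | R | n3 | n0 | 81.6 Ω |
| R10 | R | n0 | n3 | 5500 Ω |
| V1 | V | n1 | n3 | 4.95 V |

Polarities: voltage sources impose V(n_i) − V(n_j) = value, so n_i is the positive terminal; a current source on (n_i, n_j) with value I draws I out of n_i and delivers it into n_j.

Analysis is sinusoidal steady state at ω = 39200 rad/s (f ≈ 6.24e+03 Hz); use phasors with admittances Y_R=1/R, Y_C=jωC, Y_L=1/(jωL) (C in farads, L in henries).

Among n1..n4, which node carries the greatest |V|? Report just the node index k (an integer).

Element admittances at ω=39200 rad/s:
  Y(R1) = 0.5464+0.000j S between n3,n1
  I1: injects 1.03 A into n1 (from n2)
  Y(L1) = 0.000-0.0005974j S between n4,n3
  Y(R2) = 0.03623+0.000j S between n3,n0
  Y(L2) = 0.000-0.003568j S between n0,n2
  Y(R3) = 0.02778+0.000j S between n2,n0
  Y(L3) = 0.000-0.003059j S between n2,n0
  Y(C1) = 0.000+0.1121j S between n4,n0
  Y(R4) = 0.1225+0.000j S between n4,n3
  Y(R5) = 0.3460+0.000j S between n2,n4
  Y(R6) = 0.001034+0.000j S between n1,n3
  Y(R7) = 0.003425+0.000j S between n0,n4
  I2: injects 0.0304 A into n2 (from n0)
  Y(L4) = 0.000-0.05759j S between n4,n3
  Y(R8) = 0.09804+0.000j S between n2,n4
  Y(R9) = 0.01225+0.000j S between n3,n0
  Y(R10) = 0.0001818+0.000j S between n0,n3
  V1: constraint V(n1)−V(n3) = 4.95
Assemble and solve the 5×5 MNA system:
  V(n1)=9.303+2.512j  V(n2)=-3.522+0.6461j  V(n3)=4.353+2.512j  V(n4)=-1.481+0.7391j
  i(V1)=-1.680+0.000j

1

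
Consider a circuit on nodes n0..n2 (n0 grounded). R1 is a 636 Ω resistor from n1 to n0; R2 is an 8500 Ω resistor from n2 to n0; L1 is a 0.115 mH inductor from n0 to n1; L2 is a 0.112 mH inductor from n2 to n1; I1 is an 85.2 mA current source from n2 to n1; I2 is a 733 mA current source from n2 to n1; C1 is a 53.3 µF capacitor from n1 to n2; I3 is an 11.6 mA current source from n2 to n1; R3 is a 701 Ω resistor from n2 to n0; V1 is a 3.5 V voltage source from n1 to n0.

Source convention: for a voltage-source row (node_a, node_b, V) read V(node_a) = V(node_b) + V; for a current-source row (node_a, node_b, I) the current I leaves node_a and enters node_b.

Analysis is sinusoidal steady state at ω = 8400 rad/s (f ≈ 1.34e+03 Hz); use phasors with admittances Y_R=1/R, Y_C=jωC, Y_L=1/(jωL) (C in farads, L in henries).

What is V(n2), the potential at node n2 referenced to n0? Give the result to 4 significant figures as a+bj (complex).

3.497-1.358j V

Apply KCL at each of the 2 non-ground nodes and solve the resulting linear system.
Node n1: branches {R1, L1, L2, I1, I2, C1, I3, V1} → V_1 = 3.500+0.000j
Node n2: branches {R2, L2, I1, I2, C1, I3, R3} → V_2 = 3.497-1.358j
Source currents: i(V1)=-0.01090+3.625j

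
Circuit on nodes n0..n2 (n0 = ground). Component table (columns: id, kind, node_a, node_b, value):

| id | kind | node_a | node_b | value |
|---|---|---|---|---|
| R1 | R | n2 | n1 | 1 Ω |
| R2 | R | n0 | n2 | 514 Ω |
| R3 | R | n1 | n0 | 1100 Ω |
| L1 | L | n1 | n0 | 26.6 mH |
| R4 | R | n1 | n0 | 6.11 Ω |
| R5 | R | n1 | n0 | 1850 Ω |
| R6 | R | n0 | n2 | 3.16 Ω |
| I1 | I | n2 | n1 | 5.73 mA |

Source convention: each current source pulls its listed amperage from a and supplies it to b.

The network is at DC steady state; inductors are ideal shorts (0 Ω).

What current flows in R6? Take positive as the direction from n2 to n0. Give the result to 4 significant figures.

Element admittances at DC:
  Y(R1) = 1.000 S between n2,n1
  Y(R2) = 0.001946 S between n0,n2
  Y(R3) = 0.0009091 S between n1,n0
  L1: short n1↔n0 (DC inductor)
  Y(R4) = 0.1637 S between n1,n0
  Y(R5) = 0.0005405 S between n1,n0
  Y(R6) = 0.3165 S between n0,n2
  I1: injects 0.00573 A into n1 (from n2)
Assemble and solve the 3×3 MNA system:
  V(n1)=0.000  V(n2)=-0.004346
  i(L1)=0.001384

-0.001375 A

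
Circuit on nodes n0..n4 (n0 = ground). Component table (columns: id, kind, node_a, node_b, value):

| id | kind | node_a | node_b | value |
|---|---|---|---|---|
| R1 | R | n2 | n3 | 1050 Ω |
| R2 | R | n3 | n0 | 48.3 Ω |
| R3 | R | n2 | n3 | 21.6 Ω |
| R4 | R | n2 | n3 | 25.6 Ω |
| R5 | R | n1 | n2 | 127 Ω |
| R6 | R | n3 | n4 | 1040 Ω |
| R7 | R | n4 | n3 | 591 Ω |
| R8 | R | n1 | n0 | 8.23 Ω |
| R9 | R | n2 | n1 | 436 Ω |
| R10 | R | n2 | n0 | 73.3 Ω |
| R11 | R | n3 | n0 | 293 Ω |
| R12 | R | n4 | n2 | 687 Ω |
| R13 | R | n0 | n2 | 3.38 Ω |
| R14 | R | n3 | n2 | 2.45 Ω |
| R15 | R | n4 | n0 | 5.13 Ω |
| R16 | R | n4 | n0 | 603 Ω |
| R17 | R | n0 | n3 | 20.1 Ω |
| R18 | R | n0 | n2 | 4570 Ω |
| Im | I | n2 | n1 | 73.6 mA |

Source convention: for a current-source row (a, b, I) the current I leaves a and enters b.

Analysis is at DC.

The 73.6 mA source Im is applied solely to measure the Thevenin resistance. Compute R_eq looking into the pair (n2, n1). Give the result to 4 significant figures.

R_eq = 9.796 Ω

MNA unknowns: 4 node voltages V₁..V_4
R1: Y=0.0009524 on G[2,3]
R2: Y=0.02070 on G[3,0]
R3: Y=0.04630 on G[2,3]
R4: Y=0.03906 on G[2,3]
R5: Y=0.007874 on G[1,2]
R6: Y=0.0009615 on G[3,4]
R7: Y=0.001692 on G[4,3]
R8: Y=0.1215 on G[1,0]
R9: Y=0.002294 on G[2,1]
R10: Y=0.01364 on G[2,0]
R11: Y=0.003413 on G[3,0]
R12: Y=0.001456 on G[4,2]
R13: Y=0.2959 on G[0,2]
R14: Y=0.4082 on G[3,2]
R15: Y=0.1949 on G[4,0]
R16: Y=0.001658 on G[4,0]
R17: Y=0.04975 on G[0,3]
R18: Y=0.0002188 on G[0,2]
Im: z[2]−=0.0736, z[1]+=0.0736
solve → V1=0.5454, V2=-0.1756, V3=-0.1521, V4=-0.003284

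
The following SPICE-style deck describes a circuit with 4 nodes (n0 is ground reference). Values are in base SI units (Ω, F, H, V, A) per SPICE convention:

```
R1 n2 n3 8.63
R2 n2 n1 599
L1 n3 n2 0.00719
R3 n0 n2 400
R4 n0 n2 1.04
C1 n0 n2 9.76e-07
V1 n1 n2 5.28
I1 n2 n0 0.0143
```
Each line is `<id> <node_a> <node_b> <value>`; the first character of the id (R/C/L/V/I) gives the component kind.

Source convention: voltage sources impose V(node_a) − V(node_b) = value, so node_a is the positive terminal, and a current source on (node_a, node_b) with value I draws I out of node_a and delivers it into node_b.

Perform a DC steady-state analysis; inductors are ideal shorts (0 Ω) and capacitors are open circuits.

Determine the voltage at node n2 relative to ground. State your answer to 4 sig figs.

Apply KCL at each of the 3 non-ground nodes and solve the resulting linear system.
Node n1: branches {R2, V1} → V_1 = 5.265
Node n2: branches {R1, R2, L1, R3, R4, C1, V1, I1} → V_2 = -0.01483
Node n3: branches {R1, L1} → V_3 = -0.01483
Source currents: i(L1)=0.000, i(V1)=-0.008815

-0.01483 V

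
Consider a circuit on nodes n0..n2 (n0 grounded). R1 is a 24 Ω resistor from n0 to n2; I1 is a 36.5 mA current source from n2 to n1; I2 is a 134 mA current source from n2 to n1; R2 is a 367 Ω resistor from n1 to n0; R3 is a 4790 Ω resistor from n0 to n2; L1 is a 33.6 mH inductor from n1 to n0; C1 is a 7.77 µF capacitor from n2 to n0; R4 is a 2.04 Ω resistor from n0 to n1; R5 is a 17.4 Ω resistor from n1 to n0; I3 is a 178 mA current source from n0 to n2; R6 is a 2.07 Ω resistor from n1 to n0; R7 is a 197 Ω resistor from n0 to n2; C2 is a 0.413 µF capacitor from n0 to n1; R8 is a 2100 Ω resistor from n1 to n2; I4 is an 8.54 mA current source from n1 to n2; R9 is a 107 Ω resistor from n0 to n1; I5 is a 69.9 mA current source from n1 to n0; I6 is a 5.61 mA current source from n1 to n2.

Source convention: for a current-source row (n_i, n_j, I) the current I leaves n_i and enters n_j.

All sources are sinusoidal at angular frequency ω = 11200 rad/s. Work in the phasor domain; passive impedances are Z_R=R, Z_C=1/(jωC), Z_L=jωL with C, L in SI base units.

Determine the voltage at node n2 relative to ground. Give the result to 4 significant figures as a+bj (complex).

Element admittances at ω=11200 rad/s:
  Y(R1) = 0.04167+0.000j S between n0,n2
  I1: injects 0.0365 A into n1 (from n2)
  I2: injects 0.134 A into n1 (from n2)
  Y(R2) = 0.002725+0.000j S between n1,n0
  Y(R3) = 0.0002088+0.000j S between n0,n2
  Y(L1) = 0.000-0.002657j S between n1,n0
  Y(C1) = 0.000+0.08702j S between n2,n0
  Y(R4) = 0.4902+0.000j S between n0,n1
  Y(R5) = 0.05747+0.000j S between n1,n0
  I3: injects 0.178 A into n2 (from n0)
  Y(R6) = 0.4831+0.000j S between n1,n0
  Y(R7) = 0.005076+0.000j S between n0,n2
  Y(C2) = 0.000+0.004626j S between n0,n1
  Y(R8) = 0.0004762+0.000j S between n1,n2
  I4: injects 0.00854 A into n2 (from n1)
  Y(R9) = 0.009346+0.000j S between n0,n1
  I5: injects 0.0699 A into n0 (from n1)
  I6: injects 0.00561 A into n2 (from n1)
Assemble and solve the 2×2 MNA system:
  V(n1)=0.08291-0.0002441j  V(n2)=0.1047-0.1922j

0.1047-0.1922j V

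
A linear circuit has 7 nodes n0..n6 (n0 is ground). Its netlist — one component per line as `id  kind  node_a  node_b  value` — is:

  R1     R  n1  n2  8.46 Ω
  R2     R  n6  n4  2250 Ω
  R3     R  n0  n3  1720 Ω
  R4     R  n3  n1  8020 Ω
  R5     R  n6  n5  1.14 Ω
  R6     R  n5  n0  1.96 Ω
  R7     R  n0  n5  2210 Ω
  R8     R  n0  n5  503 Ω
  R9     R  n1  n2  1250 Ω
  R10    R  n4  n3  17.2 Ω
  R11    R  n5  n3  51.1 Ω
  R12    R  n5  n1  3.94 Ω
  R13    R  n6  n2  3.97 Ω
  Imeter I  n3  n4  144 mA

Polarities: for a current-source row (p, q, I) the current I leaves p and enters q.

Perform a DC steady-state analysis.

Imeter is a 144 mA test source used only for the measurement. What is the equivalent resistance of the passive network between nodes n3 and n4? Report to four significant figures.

R_eq = 17.07 Ω

MNA unknowns: 6 node voltages V₁..V_6
R1: Y=0.1182 on G[1,2]
R2: Y=0.0004444 on G[6,4]
R3: Y=0.0005814 on G[0,3]
R4: Y=0.0001247 on G[3,1]
R5: Y=0.8772 on G[6,5]
R6: Y=0.5102 on G[5,0]
R7: Y=0.0004525 on G[0,5]
R8: Y=0.001988 on G[0,5]
R9: Y=0.0008000 on G[1,2]
R10: Y=0.05814 on G[4,3]
R11: Y=0.01957 on G[5,3]
R12: Y=0.2538 on G[5,1]
R13: Y=0.2519 on G[6,2]
Imeter: z[3]−=0.144, z[4]+=0.144
solve → V1=0.0003146, V2=0.0009137, V3=-0.05265, V4=2.406, V5=5.971e-05, V6=0.001197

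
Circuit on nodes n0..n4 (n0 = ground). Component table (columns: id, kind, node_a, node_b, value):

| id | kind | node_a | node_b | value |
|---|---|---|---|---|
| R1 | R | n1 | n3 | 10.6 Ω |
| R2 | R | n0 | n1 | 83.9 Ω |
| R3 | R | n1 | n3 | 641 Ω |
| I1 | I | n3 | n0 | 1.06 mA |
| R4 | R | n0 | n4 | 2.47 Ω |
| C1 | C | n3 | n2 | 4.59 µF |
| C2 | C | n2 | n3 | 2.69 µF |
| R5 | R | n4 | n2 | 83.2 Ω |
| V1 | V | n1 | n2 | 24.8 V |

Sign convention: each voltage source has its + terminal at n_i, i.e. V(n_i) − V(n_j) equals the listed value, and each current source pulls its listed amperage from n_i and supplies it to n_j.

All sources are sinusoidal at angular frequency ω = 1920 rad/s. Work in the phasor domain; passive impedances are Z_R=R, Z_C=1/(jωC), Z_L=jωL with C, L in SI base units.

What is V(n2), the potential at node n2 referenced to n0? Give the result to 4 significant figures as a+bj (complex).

-12.57+0.000j V

Apply KCL at each of the 4 non-ground nodes and solve the resulting linear system.
Node n1: branches {R1, R2, R3, V1} → V_1 = 12.23+0.000j
Node n2: branches {C1, C2, R5, V1} → V_2 = -12.57+0.000j
Node n3: branches {R1, R3, I1, C1, C2} → V_3 = 11.70-3.538j
Node n4: branches {R4, R5} → V_4 = -0.3625+0.000j
Source currents: i(V1)=-0.1962-0.3393j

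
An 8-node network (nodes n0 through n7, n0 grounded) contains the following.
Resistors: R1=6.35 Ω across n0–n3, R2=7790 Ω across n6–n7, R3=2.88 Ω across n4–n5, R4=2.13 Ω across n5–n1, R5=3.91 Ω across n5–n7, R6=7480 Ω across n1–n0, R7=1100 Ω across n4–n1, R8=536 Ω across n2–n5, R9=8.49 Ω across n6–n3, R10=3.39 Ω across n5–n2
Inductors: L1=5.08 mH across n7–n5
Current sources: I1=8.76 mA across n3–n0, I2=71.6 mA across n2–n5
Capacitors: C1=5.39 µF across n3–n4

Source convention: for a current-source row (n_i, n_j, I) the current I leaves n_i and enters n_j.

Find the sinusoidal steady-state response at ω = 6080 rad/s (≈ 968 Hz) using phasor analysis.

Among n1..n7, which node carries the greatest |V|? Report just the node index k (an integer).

2

Element admittances at ω=6080 rad/s:
  Y(R1) = 0.1575+0.000j S between n0,n3
  Y(L1) = 0.000-0.03238j S between n7,n5
  Y(R2) = 0.0001284+0.000j S between n6,n7
  Y(R3) = 0.3472+0.000j S between n4,n5
  I1: injects 0.00876 A into n0 (from n3)
  Y(R4) = 0.4695+0.000j S between n5,n1
  Y(R5) = 0.2558+0.000j S between n5,n7
  Y(R6) = 0.0001337+0.000j S between n1,n0
  Y(R7) = 0.0009091+0.000j S between n4,n1
  Y(R8) = 0.001866+0.000j S between n2,n5
  Y(C1) = 0.000+0.03277j S between n3,n4
  Y(R9) = 0.1178+0.000j S between n6,n3
  Y(R10) = 0.2950+0.000j S between n5,n2
  I2: injects 0.0716 A into n5 (from n2)
Assemble and solve the 7×7 MNA system:
  V(n1)=-0.05554-0.0002261j  V(n2)=-0.2968-0.0002261j  V(n3)=-0.05558+1.919e-07j  V(n4)=-0.05558-0.0002263j  V(n5)=-0.05556-0.0002261j  V(n6)=-0.05558-5.435e-08j  V(n7)=-0.05556-0.0002260j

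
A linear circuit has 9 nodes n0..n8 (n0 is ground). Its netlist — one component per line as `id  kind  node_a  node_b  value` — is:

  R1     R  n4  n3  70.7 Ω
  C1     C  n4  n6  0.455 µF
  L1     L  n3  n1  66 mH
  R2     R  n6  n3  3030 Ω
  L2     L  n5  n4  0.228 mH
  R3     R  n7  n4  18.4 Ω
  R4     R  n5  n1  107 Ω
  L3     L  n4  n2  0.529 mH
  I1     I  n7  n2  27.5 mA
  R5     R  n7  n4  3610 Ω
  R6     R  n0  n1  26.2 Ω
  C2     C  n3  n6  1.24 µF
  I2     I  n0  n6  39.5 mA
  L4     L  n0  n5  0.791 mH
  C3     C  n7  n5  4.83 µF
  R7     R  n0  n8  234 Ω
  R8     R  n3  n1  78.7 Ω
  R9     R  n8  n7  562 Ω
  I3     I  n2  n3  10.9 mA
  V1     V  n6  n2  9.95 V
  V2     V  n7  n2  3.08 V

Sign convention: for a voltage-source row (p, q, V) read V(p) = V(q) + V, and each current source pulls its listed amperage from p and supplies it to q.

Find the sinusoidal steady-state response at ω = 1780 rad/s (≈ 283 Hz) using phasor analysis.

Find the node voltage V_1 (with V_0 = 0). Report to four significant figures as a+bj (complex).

Element admittances at ω=1780 rad/s:
  Y(R1) = 0.01414+0.000j S between n4,n3
  Y(C1) = 0.000+0.0008099j S between n4,n6
  Y(L1) = 0.000-0.008512j S between n3,n1
  Y(R2) = 0.0003300+0.000j S between n6,n3
  Y(L2) = 0.000-2.464j S between n5,n4
  Y(R3) = 0.05435+0.000j S between n7,n4
  Y(R4) = 0.009346+0.000j S between n5,n1
  Y(L3) = 0.000-1.062j S between n4,n2
  I1: injects 0.0275 A into n2 (from n7)
  Y(R5) = 0.0002770+0.000j S between n7,n4
  Y(R6) = 0.03817+0.000j S between n0,n1
  Y(C2) = 0.000+0.002207j S between n3,n6
  I2: injects 0.0395 A into n6 (from n0)
  Y(L4) = 0.000-0.7102j S between n0,n5
  Y(C3) = 0.000+0.008597j S between n7,n5
  Y(R7) = 0.004274+0.000j S between n0,n8
  Y(R8) = 0.01271+0.000j S between n3,n1
  Y(R9) = 0.001779+0.000j S between n8,n7
  I3: injects 0.0109 A into n3 (from n2)
  V1: constraint V(n6)−V(n2) = 9.95
  V2: constraint V(n7)−V(n2) = 3.08
Assemble and solve the 10×10 MNA system:
  V(n1)=0.2127+0.1720j  V(n2)=0.06818-0.09538j  V(n3)=0.4728+0.9611j  V(n4)=0.02315+0.04851j  V(n5)=0.009075+0.03862j  V(n6)=10.02-0.09538j  V(n7)=3.148-0.09538j  V(n8)=0.9255-0.02804j
  i(V1)=0.03390-0.02881j  i(V2)=-0.2033-0.01901j

0.2127+0.1720j V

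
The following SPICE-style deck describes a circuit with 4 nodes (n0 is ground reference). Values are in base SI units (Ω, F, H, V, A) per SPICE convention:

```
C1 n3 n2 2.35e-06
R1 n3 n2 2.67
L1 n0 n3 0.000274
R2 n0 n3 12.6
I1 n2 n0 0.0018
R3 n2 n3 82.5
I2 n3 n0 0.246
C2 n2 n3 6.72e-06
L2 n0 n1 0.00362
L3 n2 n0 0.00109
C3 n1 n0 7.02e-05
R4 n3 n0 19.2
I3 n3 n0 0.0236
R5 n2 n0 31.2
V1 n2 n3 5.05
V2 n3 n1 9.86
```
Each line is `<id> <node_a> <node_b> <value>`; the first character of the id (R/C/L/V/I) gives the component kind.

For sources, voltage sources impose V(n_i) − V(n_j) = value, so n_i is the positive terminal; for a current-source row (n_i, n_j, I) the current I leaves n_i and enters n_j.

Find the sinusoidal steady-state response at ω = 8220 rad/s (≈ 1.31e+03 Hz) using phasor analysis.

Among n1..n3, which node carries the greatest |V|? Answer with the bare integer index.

1

MNA unknowns: 3 node voltages V₁..V_3 plus 2 source currents (V1, V2)
C1: Y=0.000+0.01932j on G[3,2]
R1: Y=0.3745+0.000j on G[3,2]
L1: Y=0.000-0.4440j on G[0,3]
R2: Y=0.07937+0.000j on G[0,3]
I1: z[2]−=0.0018, z[0]+=0.0018
R3: Y=0.01212+0.000j on G[2,3]
I2: z[3]−=0.246, z[0]+=0.246
C2: Y=0.000+0.05524j on G[2,3]
L2: Y=0.000-0.03361j on G[0,1]
L3: Y=0.000-0.1116j on G[2,0]
C3: Y=0.000+0.5770j on G[1,0]
R4: Y=0.05208+0.000j on G[3,0]
I3: z[3]−=0.0236, z[0]+=0.0236
R5: Y=0.03205+0.000j on G[2,0]
V1: row V2−V3=5.05, i_V1 at 2,3
V2: row V3−V1=9.86, i_V2 at 3,1
solve → V1=-15.18+35.82j, V2=-0.2657+35.82j, V3=-5.316+35.82j
aux → i_V1=-5.944-1.554j, i_V2=-19.47-8.247j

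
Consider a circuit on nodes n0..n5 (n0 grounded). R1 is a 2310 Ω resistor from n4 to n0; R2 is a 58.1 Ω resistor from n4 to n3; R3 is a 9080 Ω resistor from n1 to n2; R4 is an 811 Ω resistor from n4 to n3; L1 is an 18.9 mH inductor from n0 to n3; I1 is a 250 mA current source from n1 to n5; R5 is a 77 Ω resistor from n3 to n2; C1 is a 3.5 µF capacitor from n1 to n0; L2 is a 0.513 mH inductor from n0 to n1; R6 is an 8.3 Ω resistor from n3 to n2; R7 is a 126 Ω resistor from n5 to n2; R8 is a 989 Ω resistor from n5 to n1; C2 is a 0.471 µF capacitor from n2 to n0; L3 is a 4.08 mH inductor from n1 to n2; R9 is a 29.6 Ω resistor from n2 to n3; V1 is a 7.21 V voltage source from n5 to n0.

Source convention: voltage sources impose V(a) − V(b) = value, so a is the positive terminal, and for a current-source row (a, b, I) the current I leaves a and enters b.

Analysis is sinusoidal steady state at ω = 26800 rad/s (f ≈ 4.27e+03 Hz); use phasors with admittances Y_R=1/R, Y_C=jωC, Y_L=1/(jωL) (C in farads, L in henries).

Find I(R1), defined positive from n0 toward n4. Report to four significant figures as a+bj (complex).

-0.007721-0.005514j A

Element admittances at ω=26800 rad/s:
  Y(R1) = 0.0004329+0.000j S between n4,n0
  Y(R2) = 0.01721+0.000j S between n4,n3
  Y(R3) = 0.0001101+0.000j S between n1,n2
  Y(R4) = 0.001233+0.000j S between n4,n3
  Y(L1) = 0.000-0.001974j S between n0,n3
  I1: injects 0.25 A into n5 (from n1)
  Y(R5) = 0.01299+0.000j S between n3,n2
  Y(C1) = 0.000+0.09380j S between n1,n0
  Y(L2) = 0.000-0.07274j S between n0,n1
  Y(R6) = 0.1205+0.000j S between n3,n2
  Y(R7) = 0.007937+0.000j S between n5,n2
  Y(R8) = 0.001011+0.000j S between n5,n1
  Y(C2) = 0.000+0.01262j S between n2,n0
  Y(L3) = 0.000-0.009145j S between n1,n2
  Y(R9) = 0.03378+0.000j S between n2,n3
  V1: constraint V(n5)−V(n0) = 7.21
Assemble and solve the 6×6 MNA system:
  V(n1)=-14.88+8.930j  V(n2)=18.45+12.85j  V(n3)=18.25+13.04j  V(n4)=17.84+12.74j  V(n5)=7.210+0.000j
  i(V1)=0.3169+0.1110j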